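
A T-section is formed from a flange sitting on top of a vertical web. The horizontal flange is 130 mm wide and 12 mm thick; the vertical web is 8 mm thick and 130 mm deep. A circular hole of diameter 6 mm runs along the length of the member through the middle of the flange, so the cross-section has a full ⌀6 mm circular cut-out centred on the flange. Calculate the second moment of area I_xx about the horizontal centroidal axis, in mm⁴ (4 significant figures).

I_xx ≈ 4.606 × 10⁶ mm⁴

Decompose the section into non-overlapping parts with the origin at the bottom-left of its bounding rectangle.
Flange: 130 × 12, A = 1 560 mm², y = 136 mm, Ī = 18 720 mm⁴.
Web: 8 × 130, A = 1 040 mm², y = 65 mm, Ī = 1 464 667 mm⁴.
Hole (subtracted): ⌀6, A = 28.2743 mm², y = 136 mm, Ī = 63.6173 mm⁴.
Centroid: ȳ = ΣA·y / ΣA = 107.288 mm.
Transfer each piece to the horizontal centroidal axis using Ī + A·d² with d = y − 107.288:
  flange: d = 28.7122 mm → contributes +1 304 772 mm⁴
  web: d = -42.2878 mm → contributes +3 324 452 mm⁴
  hole: d = 28.7122 mm → contributes −23372.8 mm⁴
Total I = 4 605 851 mm⁴.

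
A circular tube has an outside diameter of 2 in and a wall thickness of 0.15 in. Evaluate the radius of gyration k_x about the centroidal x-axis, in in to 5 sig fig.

k_x ≈ 0.65622 in

Break the section into simple shapes (no overlaps), measuring from the bottom-left corner of the bounding box.
Outer circle: ⌀2, A = 3.141593 in², y = 1 in, Ī = 0.7853982 in⁴.
Bore (subtracted): ⌀1.7, A = 2.269801 in², y = 1 in, Ī = 0.4099828 in⁴.
By symmetry the centroid is at mid-height, ȳ = 1 in.
All pieces are centred on the centroidal x-axis, so I = ΣĪ (holes subtracted) = 0.3754154 in⁴.
Radius of gyration: k = √(I/A) = √(0.3754154 / 0.871792) = 0.6562202 in.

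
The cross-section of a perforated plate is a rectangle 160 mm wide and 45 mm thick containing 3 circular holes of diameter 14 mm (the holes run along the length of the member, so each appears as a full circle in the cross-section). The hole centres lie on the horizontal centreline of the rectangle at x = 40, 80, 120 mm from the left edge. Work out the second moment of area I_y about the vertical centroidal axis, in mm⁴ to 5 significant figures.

I_y ≈ 1.4862 × 10⁷ mm⁴

Treat the section as a set of non-overlapping primitives; coordinates are from the bounding-box lower-left.
Plate: 160 × 45, A = 7 200 mm², x = 80 mm, Ī = 15 360 000 mm⁴.
Hole 1 (subtracted): ⌀14, A = 153.938 mm², x = 40 mm, Ī = 1885.741 mm⁴.
Hole 2 (subtracted): ⌀14, A = 153.938 mm², x = 80 mm, Ī = 1885.741 mm⁴.
Hole 3 (subtracted): ⌀14, A = 153.938 mm², x = 120 mm, Ī = 1885.741 mm⁴.
By symmetry the centroid is at mid-width, x̄ = 80 mm.
Transfer each piece to the vertical centroidal axis using Ī + A·d² with d = x − 80:
  plate: d = 0 mm → contributes +15 360 000 mm⁴
  hole 1: d = -40 mm → contributes −248186.6 mm⁴
  hole 2: d = 0 mm → contributes −1885.741 mm⁴
  hole 3: d = 40 mm → contributes −248186.6 mm⁴
Total I = 14 861 741 mm⁴.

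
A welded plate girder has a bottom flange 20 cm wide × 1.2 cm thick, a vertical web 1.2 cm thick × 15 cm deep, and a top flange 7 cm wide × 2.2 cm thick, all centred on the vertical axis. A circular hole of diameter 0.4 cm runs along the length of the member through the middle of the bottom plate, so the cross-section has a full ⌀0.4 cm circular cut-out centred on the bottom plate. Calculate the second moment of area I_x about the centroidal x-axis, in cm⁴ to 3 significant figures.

I_x ≈ 2990 cm⁴

Treat the section as a set of non-overlapping primitives; coordinates are from the bounding-box lower-left.
Bottom plate: 20 × 1.2, A = 24 cm², y = 0.6 cm, Ī = 2.88 cm⁴.
Web plate: 1.2 × 15, A = 18 cm², y = 8.7 cm, Ī = 337.5 cm⁴.
Top plate: 7 × 2.2, A = 15.4 cm², y = 17.3 cm, Ī = 6.2113 cm⁴.
Hole (subtracted): ⌀0.4, A = 0.12566 cm², y = 0.6 cm, Ī = 0.0012566 cm⁴.
Centroid: ȳ = ΣA·y / ΣA = 7.636 cm.
Transfer each piece to the centroidal x-axis using Ī + A·d² with d = y − 7.636:
  bottom plate: d = -7.036 cm → contributes +1 191 cm⁴
  web plate: d = 1.064 cm → contributes +357.88 cm⁴
  top plate: d = 9.664 cm → contributes +1444.5 cm⁴
  hole: d = -7.036 cm → contributes −6.2222 cm⁴
Total I = 2987.1 cm⁴.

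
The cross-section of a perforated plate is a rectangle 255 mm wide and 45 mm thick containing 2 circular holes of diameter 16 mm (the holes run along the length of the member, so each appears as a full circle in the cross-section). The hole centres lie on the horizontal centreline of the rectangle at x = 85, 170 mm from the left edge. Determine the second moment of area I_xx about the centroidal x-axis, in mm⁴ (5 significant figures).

I_xx ≈ 1.9300 × 10⁶ mm⁴

Treat the section as a set of non-overlapping primitives; coordinates are from the bounding-box lower-left.
Plate: 255 × 45, A = 11 475 mm², y = 22.5 mm, Ī = 1 936 406 mm⁴.
Hole 1 (subtracted): ⌀16, A = 201.0619 mm², y = 22.5 mm, Ī = 3216.991 mm⁴.
Hole 2 (subtracted): ⌀16, A = 201.0619 mm², y = 22.5 mm, Ī = 3216.991 mm⁴.
By symmetry the centroid is at mid-height, ȳ = 22.5 mm.
All pieces are centred on the centroidal x-axis, so I = ΣĪ (holes subtracted) = 1 929 972 mm⁴.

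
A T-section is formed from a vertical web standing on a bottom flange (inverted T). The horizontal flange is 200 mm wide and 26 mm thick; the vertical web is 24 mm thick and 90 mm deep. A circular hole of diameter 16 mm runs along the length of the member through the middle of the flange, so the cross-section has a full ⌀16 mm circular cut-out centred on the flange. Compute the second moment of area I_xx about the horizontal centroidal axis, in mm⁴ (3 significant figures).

I_xx ≈ 6.82 × 10⁶ mm⁴

Decompose the section into non-overlapping parts with the origin at the bottom-left of its bounding rectangle.
Flange: 200 × 26, A = 5 200 mm², y = 13 mm, Ī = 292 933 mm⁴.
Web: 24 × 90, A = 2 160 mm², y = 71 mm, Ī = 1 458 000 mm⁴.
Hole (subtracted): ⌀16, A = 201.06 mm², y = 13 mm, Ī = 3 217 mm⁴.
Centroid: ȳ = ΣA·y / ΣA = 30.5 mm.
Transfer each piece to the horizontal centroidal axis using Ī + A·d² with d = y − 30.5:
  flange: d = -17.5 mm → contributes +1 885 397 mm⁴
  web: d = 40.5 mm → contributes +5 000 975 mm⁴
  hole: d = -17.5 mm → contributes −64 791 mm⁴
Total I = 6 821 581 mm⁴.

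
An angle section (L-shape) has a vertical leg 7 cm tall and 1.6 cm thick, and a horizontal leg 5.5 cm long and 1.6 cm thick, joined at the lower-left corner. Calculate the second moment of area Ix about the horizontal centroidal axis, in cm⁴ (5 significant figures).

Decompose the section into non-overlapping parts with the origin at the bottom-left of its bounding rectangle.
Vertical leg: 1.6 × 7, A = 11.2 cm², y = 3.5 cm, Ī = 45.73333 cm⁴.
Horizontal leg (remainder): 3.9 × 1.6, A = 6.24 cm², y = 0.8 cm, Ī = 1.3312 cm⁴.
Centroid: ȳ = ΣA·y / ΣA = 2.533945 cm.
Transfer each piece to the horizontal centroidal axis using Ī + A·d² with d = y − 2.533945:
  vertical leg: d = 0.966055 cm → contributes +56.18587 cm⁴
  horizontal leg (remainder): d = -1.733945 cm → contributes +20.09217 cm⁴
Total I = 76.27804 cm⁴.

Ix ≈ 76.278 cm⁴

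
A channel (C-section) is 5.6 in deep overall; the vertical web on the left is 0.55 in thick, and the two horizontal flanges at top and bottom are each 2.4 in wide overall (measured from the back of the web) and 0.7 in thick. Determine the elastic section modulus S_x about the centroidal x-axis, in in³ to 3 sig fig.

S_x ≈ 8.46 in³

Break the section into simple shapes (no overlaps), measuring from the bottom-left corner of the bounding box.
Web: 0.55 × 5.6, A = 3.08 in², y = 2.8 in, Ī = 8.0491 in⁴.
Top flange (beyond web): 1.85 × 0.7, A = 1.295 in², y = 5.25 in, Ī = 0.052879 in⁴.
Bottom flange (beyond web): 1.85 × 0.7, A = 1.295 in², y = 0.35 in, Ī = 0.052879 in⁴.
By symmetry the centroid is at mid-height, ȳ = 2.8 in.
Transfer each piece to the centroidal x-axis using Ī + A·d² with d = y − 2.8:
  web: d = 0 in → contributes +8.0491 in⁴
  top flange (beyond web): d = 2.45 in → contributes +7.8261 in⁴
  bottom flange (beyond web): d = -2.45 in → contributes +7.8261 in⁴
Total I = 23.701 in⁴.
Extreme fibre distance c = 2.8 in; S = I/c = 8.4648 in³.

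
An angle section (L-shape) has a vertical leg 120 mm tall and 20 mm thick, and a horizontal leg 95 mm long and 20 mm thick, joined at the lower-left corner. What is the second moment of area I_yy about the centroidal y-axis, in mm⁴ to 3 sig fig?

I_yy ≈ 2.87 × 10⁶ mm⁴

Break the section into simple shapes (no overlaps), measuring from the bottom-left corner of the bounding box.
Vertical leg: 20 × 120, A = 2 400 mm², x = 10 mm, Ī = 80 000 mm⁴.
Horizontal leg (remainder): 75 × 20, A = 1 500 mm², x = 57.5 mm, Ī = 703 125 mm⁴.
Centroid: x̄ = ΣA·x / ΣA = 28.269 mm.
Transfer each piece to the centroidal y-axis using Ī + A·d² with d = x − 28.269:
  vertical leg: d = -18.269 mm → contributes +881 036 mm⁴
  horizontal leg (remainder): d = 29.231 mm → contributes +1 984 782 mm⁴
Total I = 2 865 817 mm⁴.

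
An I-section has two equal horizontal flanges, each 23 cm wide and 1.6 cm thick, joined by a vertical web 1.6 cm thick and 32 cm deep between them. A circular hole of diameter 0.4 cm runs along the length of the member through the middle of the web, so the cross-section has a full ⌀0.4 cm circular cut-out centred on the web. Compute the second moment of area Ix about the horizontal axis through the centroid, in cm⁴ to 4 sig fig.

Break the section into simple shapes (no overlaps), measuring from the bottom-left corner of the bounding box.
Bottom flange: 23 × 1.6, A = 36.8 cm², y = 0.8 cm, Ī = 7.85067 cm⁴.
Web: 1.6 × 32, A = 51.2 cm², y = 17.6 cm, Ī = 4369.07 cm⁴.
Top flange: 23 × 1.6, A = 36.8 cm², y = 34.4 cm, Ī = 7.85067 cm⁴.
Hole (subtracted): ⌀0.4, A = 0.125664 cm², y = 17.6 cm, Ī = 0.00125664 cm⁴.
By symmetry the centroid is at mid-height, ȳ = 17.6 cm.
Transfer each piece to the horizontal axis through the centroid using Ī + A·d² with d = y − 17.6:
  bottom flange: d = -16.8 cm → contributes +10394.3 cm⁴
  web: d = 0 cm → contributes +4369.07 cm⁴
  top flange: d = 16.8 cm → contributes +10394.3 cm⁴
  hole: d = 0 cm → contributes −0.00125664 cm⁴
Total I = 25157.6 cm⁴.

Ix ≈ 2.516 × 10⁴ cm⁴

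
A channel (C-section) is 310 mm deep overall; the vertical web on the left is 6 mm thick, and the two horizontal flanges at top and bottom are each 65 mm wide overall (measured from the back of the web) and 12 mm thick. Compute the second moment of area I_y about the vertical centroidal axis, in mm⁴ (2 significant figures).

I_y ≈ 1.3 × 10⁶ mm⁴

Break the section into simple shapes (no overlaps), measuring from the bottom-left corner of the bounding box.
Web: 6 × 310, A = 1 860 mm², x = 3 mm, Ī = 5 580 mm⁴.
Top flange (beyond web): 59 × 12, A = 708 mm², x = 35.5 mm, Ī = 205 379 mm⁴.
Bottom flange (beyond web): 59 × 12, A = 708 mm², x = 35.5 mm, Ī = 205 379 mm⁴.
Centroid: x̄ = ΣA·x / ΣA = 17.05 mm.
Transfer each piece to the vertical centroidal axis using Ī + A·d² with d = x − 17.05:
  web: d = -14.05 mm → contributes +372 624 mm⁴
  top flange (beyond web): d = 18.45 mm → contributes +446 446 mm⁴
  bottom flange (beyond web): d = 18.45 mm → contributes +446 446 mm⁴
Total I = 1 265 517 mm⁴.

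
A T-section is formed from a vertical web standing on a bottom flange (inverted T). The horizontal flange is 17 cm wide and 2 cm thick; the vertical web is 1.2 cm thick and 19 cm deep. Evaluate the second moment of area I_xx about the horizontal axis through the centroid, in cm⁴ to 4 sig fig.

Treat the section as a set of non-overlapping primitives; coordinates are from the bounding-box lower-left.
Flange: 17 × 2, A = 34 cm², y = 1 cm, Ī = 11.3333 cm⁴.
Web: 1.2 × 19, A = 22.8 cm², y = 11.5 cm, Ī = 685.9 cm⁴.
Centroid: ȳ = ΣA·y / ΣA = 5.21479 cm.
Transfer each piece to the horizontal axis through the centroid using Ī + A·d² with d = y − 5.21479:
  flange: d = -4.21479 cm → contributes +615.324 cm⁴
  web: d = 6.28521 cm → contributes +1586.59 cm⁴
Total I = 2201.91 cm⁴.

I_xx ≈ 2202 cm⁴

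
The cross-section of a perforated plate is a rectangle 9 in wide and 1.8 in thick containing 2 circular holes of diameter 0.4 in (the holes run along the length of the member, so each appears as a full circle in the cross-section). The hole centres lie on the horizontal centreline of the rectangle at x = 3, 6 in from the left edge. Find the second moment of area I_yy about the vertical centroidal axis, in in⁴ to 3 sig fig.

Break the section into simple shapes (no overlaps), measuring from the bottom-left corner of the bounding box.
Plate: 9 × 1.8, A = 16.2 in², x = 4.5 in, Ī = 109.35 in⁴.
Hole 1 (subtracted): ⌀0.4, A = 0.12566 in², x = 3 in, Ī = 0.0012566 in⁴.
Hole 2 (subtracted): ⌀0.4, A = 0.12566 in², x = 6 in, Ī = 0.0012566 in⁴.
By symmetry the centroid is at mid-width, x̄ = 4.5 in.
Transfer each piece to the vertical centroidal axis using Ī + A·d² with d = x − 4.5:
  plate: d = 0 in → contributes +109.35 in⁴
  hole 1: d = -1.5 in → contributes −0.284 in⁴
  hole 2: d = 1.5 in → contributes −0.284 in⁴
Total I = 108.78 in⁴.

I_yy ≈ 109 in⁴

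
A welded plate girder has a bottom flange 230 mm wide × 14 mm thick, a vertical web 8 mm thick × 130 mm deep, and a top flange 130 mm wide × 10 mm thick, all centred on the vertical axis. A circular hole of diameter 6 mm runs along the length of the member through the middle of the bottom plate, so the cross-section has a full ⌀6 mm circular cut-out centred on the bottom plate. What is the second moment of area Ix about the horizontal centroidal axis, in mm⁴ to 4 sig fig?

Break the section into simple shapes (no overlaps), measuring from the bottom-left corner of the bounding box.
Bottom plate: 230 × 14, A = 3 220 mm², y = 7 mm, Ī = 52593.3 mm⁴.
Web plate: 8 × 130, A = 1 040 mm², y = 79 mm, Ī = 1 464 667 mm⁴.
Top plate: 130 × 10, A = 1 300 mm², y = 149 mm, Ī = 10833.3 mm⁴.
Hole (subtracted): ⌀6, A = 28.2743 mm², y = 7 mm, Ī = 63.6173 mm⁴.
Centroid: ȳ = ΣA·y / ΣA = 53.9076 mm.
Transfer each piece to the horizontal centroidal axis using Ī + A·d² with d = y − 53.9076:
  bottom plate: d = -46.9076 mm → contributes +7 137 635 mm⁴
  web plate: d = 25.0924 mm → contributes +2 119 480 mm⁴
  top plate: d = 95.0924 mm → contributes +11 766 166 mm⁴
  hole: d = -46.9076 mm → contributes −62276.3 mm⁴
Total I = 20 961 004 mm⁴.

Ix ≈ 2.096 × 10⁷ mm⁴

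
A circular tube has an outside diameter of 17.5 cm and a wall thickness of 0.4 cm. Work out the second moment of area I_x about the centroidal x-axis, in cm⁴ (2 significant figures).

I_x ≈ 790 cm⁴

Break the section into simple shapes (no overlaps), measuring from the bottom-left corner of the bounding box.
Outer circle: ⌀17.5, A = 240.5 cm², y = 8.75 cm, Ī = 4 604 cm⁴.
Bore (subtracted): ⌀16.7, A = 219 cm², y = 8.75 cm, Ī = 3 818 cm⁴.
By symmetry the centroid is at mid-height, ȳ = 8.75 cm.
All pieces are centred on the centroidal x-axis, so I = ΣĪ (holes subtracted) = 785.9 cm⁴.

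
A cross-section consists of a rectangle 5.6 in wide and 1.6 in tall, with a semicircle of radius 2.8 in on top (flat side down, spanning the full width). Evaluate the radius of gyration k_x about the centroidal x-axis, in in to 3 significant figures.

Split into non-overlapping primitives; take the origin at the lower-left of the bounding box.
Rectangular body: 5.6 × 1.6, A = 8.96 in², y = 0.8 in, Ī = 1.9115 in⁴.
Semicircular cap: semicircle r = 2.8, A = 12.315 in², y = 2.7884 in, Ī = 6.7463 in⁴.
Centroid: ȳ = ΣA·y / ΣA = 1.951 in.
Transfer each piece to the centroidal x-axis using Ī + A·d² with d = y − 1.951:
  rectangular body: d = -1.151 in → contributes +13.781 in⁴
  semicircular cap: d = 0.8374 in → contributes +15.382 in⁴
Total I = 29.163 in⁴.
Radius of gyration: k = √(I/A) = √(29.163 / 21.275) = 1.1708 in.

k_x ≈ 1.17 in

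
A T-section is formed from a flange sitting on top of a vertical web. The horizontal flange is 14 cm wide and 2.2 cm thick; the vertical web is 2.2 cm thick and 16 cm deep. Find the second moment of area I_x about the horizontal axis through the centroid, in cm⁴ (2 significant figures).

I_x ≈ 2100 cm⁴

Treat the section as a set of non-overlapping primitives; coordinates are from the bounding-box lower-left.
Flange: 14 × 2.2, A = 30.8 cm², y = 17.1 cm, Ī = 12.42 cm⁴.
Web: 2.2 × 16, A = 35.2 cm², y = 8 cm, Ī = 750.9 cm⁴.
Centroid: ȳ = ΣA·y / ΣA = 12.25 cm.
Transfer each piece to the horizontal axis through the centroid using Ī + A·d² with d = y − 12.25:
  flange: d = 4.853 cm → contributes +737.9 cm⁴
  web: d = -4.247 cm → contributes +1 386 cm⁴
Total I = 2 124 cm⁴.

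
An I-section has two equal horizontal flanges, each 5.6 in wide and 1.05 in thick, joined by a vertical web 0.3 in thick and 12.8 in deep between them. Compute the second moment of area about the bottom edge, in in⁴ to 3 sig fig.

Treat the section as a set of non-overlapping primitives; coordinates are from the bounding-box lower-left.
Bottom flange: 5.6 × 1.05, A = 5.88 in², y = 0.525 in, Ī = 0.54023 in⁴.
Web: 0.3 × 12.8, A = 3.84 in², y = 7.45 in, Ī = 52.429 in⁴.
Top flange: 5.6 × 1.05, A = 5.88 in², y = 14.375 in, Ī = 0.54023 in⁴.
Transfer each piece to the bottom edge using Ī + A·d² with d = y − 0:
  bottom flange: d = 0.525 in → contributes +2.1609 in⁴
  web: d = 7.45 in → contributes +265.56 in⁴
  top flange: d = 14.375 in → contributes +1215.6 in⁴
Total I = 1483.3 in⁴.

I_base ≈ 1480 in⁴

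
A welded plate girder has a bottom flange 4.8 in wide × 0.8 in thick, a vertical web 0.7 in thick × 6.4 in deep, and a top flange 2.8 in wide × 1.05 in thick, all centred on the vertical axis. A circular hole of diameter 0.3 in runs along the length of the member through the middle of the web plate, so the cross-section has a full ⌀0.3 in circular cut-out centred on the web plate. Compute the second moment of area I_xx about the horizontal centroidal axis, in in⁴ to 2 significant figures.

I_xx ≈ 110 in⁴

Split into non-overlapping primitives; take the origin at the lower-left of the bounding box.
Bottom plate: 4.8 × 0.8, A = 3.84 in², y = 0.4 in, Ī = 0.2048 in⁴.
Web plate: 0.7 × 6.4, A = 4.48 in², y = 4 in, Ī = 15.29 in⁴.
Top plate: 2.8 × 1.05, A = 2.94 in², y = 7.725 in, Ī = 0.2701 in⁴.
Hole (subtracted): ⌀0.3, A = 0.07069 in², y = 4 in, Ī = 0.0003976 in⁴.
Centroid: ȳ = ΣA·y / ΣA = 3.743 in.
Transfer each piece to the horizontal centroidal axis using Ī + A·d² with d = y − 3.743:
  bottom plate: d = -3.343 in → contributes +43.13 in⁴
  web plate: d = 0.2567 in → contributes +15.59 in⁴
  top plate: d = 3.982 in → contributes +46.88 in⁴
  hole: d = 0.2567 in → contributes −0.005056 in⁴
Total I = 105.6 in⁴.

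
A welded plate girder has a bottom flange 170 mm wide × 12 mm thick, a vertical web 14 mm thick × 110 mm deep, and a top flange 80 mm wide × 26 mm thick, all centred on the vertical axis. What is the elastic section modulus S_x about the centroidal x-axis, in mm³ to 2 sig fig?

Decompose the section into non-overlapping parts with the origin at the bottom-left of its bounding rectangle.
Bottom plate: 170 × 12, A = 2 040 mm², y = 6 mm, Ī = 24 480 mm⁴.
Web plate: 14 × 110, A = 1 540 mm², y = 67 mm, Ī = 1 552 833 mm⁴.
Top plate: 80 × 26, A = 2 080 mm², y = 135 mm, Ī = 117 173 mm⁴.
Centroid: ȳ = ΣA·y / ΣA = 70 mm.
Transfer each piece to the centroidal x-axis using Ī + A·d² with d = y − 70:
  bottom plate: d = -64 mm → contributes +8 381 243 mm⁴
  web plate: d = -3.004 mm → contributes +1 566 726 mm⁴
  top plate: d = 65 mm → contributes +8 904 218 mm⁴
Total I = 18 852 187 mm⁴.
Extreme fibre distance c = 78 mm; S = I/c = 241 706 mm³.

S_x ≈ 2.4 × 10⁵ mm³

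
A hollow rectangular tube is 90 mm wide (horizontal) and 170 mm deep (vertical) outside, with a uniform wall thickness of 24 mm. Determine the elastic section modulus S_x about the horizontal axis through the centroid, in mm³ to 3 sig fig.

S_x ≈ 3.59 × 10⁵ mm³

Decompose the section into non-overlapping parts with the origin at the bottom-left of its bounding rectangle.
Outer rectangle: 90 × 170, A = 15 300 mm², y = 85 mm, Ī = 36 847 500 mm⁴.
Inner void (subtracted): 42 × 122, A = 5 124 mm², y = 85 mm, Ī = 6 355 468 mm⁴.
By symmetry the centroid is at mid-height, ȳ = 85 mm.
All pieces are centred on the horizontal axis through the centroid, so I = ΣĪ (holes subtracted) = 30 492 032 mm⁴.
Extreme fibre distance c = 85 mm; S = I/c = 358 730 mm³.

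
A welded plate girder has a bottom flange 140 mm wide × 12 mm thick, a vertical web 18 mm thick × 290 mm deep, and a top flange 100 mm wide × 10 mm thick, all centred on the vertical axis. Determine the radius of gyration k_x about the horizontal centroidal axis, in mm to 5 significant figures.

k_x ≈ 110.27 mm

Break the section into simple shapes (no overlaps), measuring from the bottom-left corner of the bounding box.
Bottom plate: 140 × 12, A = 1 680 mm², y = 6 mm, Ī = 20 160 mm⁴.
Web plate: 18 × 290, A = 5 220 mm², y = 157 mm, Ī = 36 583 500 mm⁴.
Top plate: 100 × 10, A = 1 000 mm², y = 307 mm, Ī = 8333.333 mm⁴.
Centroid: ȳ = ΣA·y / ΣA = 143.8759 mm.
Transfer each piece to the horizontal centroidal axis using Ī + A·d² with d = y − 143.8759:
  bottom plate: d = -137.8759 mm → contributes +31 956 586 mm⁴
  web plate: d = 13.12405 mm → contributes +37 482 596 mm⁴
  top plate: d = 163.1241 mm → contributes +26 617 789 mm⁴
Total I = 96 056 972 mm⁴.
Radius of gyration: k = √(I/A) = √(96 056 972 / 7 900) = 110.2684 mm.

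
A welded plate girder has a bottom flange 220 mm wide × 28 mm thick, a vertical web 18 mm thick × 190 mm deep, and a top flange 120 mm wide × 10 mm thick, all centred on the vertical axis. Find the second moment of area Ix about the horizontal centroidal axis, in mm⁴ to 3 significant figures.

Split into non-overlapping primitives; take the origin at the lower-left of the bounding box.
Bottom plate: 220 × 28, A = 6 160 mm², y = 14 mm, Ī = 402 453 mm⁴.
Web plate: 18 × 190, A = 3 420 mm², y = 123 mm, Ī = 10 288 500 mm⁴.
Top plate: 120 × 10, A = 1 200 mm², y = 223 mm, Ī = 10 000 mm⁴.
Centroid: ȳ = ΣA·y / ΣA = 71.846 mm.
Transfer each piece to the horizontal centroidal axis using Ī + A·d² with d = y − 71.846:
  bottom plate: d = -57.846 mm → contributes +21 014 805 mm⁴
  web plate: d = 51.154 mm → contributes +19 237 719 mm⁴
  top plate: d = 151.15 mm → contributes +27 427 034 mm⁴
Total I = 67 679 558 mm⁴.

Ix ≈ 6.77 × 10⁷ mm⁴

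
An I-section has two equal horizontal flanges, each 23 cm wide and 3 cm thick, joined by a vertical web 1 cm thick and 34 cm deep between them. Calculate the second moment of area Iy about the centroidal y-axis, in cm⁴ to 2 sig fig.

Decompose the section into non-overlapping parts with the origin at the bottom-left of its bounding rectangle.
Bottom flange: 23 × 3, A = 69 cm², x = 11.5 cm, Ī = 3 042 cm⁴.
Web: 1 × 34, A = 34 cm², x = 11.5 cm, Ī = 2.833 cm⁴.
Top flange: 23 × 3, A = 69 cm², x = 11.5 cm, Ī = 3 042 cm⁴.
By symmetry the centroid is at mid-width, x̄ = 11.5 cm.
All pieces are centred on the centroidal y-axis, so I = ΣĪ = 6 086 cm⁴.

Iy ≈ 6100 cm⁴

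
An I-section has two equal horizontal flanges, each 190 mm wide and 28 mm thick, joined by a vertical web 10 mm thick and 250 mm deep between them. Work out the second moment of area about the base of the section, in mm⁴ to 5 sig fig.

I_base ≈ 5.2689 × 10⁸ mm⁴

Split into non-overlapping primitives; take the origin at the lower-left of the bounding box.
Bottom flange: 190 × 28, A = 5 320 mm², y = 14 mm, Ī = 347573.3 mm⁴.
Web: 10 × 250, A = 2 500 mm², y = 153 mm, Ī = 13 020 833 mm⁴.
Top flange: 190 × 28, A = 5 320 mm², y = 292 mm, Ī = 347573.3 mm⁴.
Transfer each piece to the base of the section using Ī + A·d² with d = y − 0:
  bottom flange: d = 14 mm → contributes +1 390 293 mm⁴
  web: d = 153 mm → contributes +71 543 333 mm⁴
  top flange: d = 292 mm → contributes +453 952 053 mm⁴
Total I = 526 885 680 mm⁴.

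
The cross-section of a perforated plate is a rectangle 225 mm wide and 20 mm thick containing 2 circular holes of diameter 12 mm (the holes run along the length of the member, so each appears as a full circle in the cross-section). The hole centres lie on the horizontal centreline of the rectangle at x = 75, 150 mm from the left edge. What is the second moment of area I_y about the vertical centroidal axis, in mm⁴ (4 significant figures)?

I_y ≈ 1.866 × 10⁷ mm⁴

Split into non-overlapping primitives; take the origin at the lower-left of the bounding box.
Plate: 225 × 20, A = 4 500 mm², x = 112.5 mm, Ī = 18 984 375 mm⁴.
Hole 1 (subtracted): ⌀12, A = 113.097 mm², x = 75 mm, Ī = 1017.88 mm⁴.
Hole 2 (subtracted): ⌀12, A = 113.097 mm², x = 150 mm, Ī = 1017.88 mm⁴.
By symmetry the centroid is at mid-width, x̄ = 112.5 mm.
Transfer each piece to the vertical centroidal axis using Ī + A·d² with d = x − 112.5:
  plate: d = 0 mm → contributes +18 984 375 mm⁴
  hole 1: d = -37.5 mm → contributes −160 061 mm⁴
  hole 2: d = 37.5 mm → contributes −160 061 mm⁴
Total I = 18 664 253 mm⁴.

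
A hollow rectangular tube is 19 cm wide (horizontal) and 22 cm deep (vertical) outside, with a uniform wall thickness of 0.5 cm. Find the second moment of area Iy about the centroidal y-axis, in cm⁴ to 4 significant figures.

Treat the section as a set of non-overlapping primitives; coordinates are from the bounding-box lower-left.
Outer rectangle: 19 × 22, A = 418 cm², x = 9.5 cm, Ī = 12574.8 cm⁴.
Inner void (subtracted): 18 × 21, A = 378 cm², x = 9.5 cm, Ī = 10 206 cm⁴.
By symmetry the centroid is at mid-width, x̄ = 9.5 cm.
All pieces are centred on the centroidal y-axis, so I = ΣĪ (holes subtracted) = 2368.83 cm⁴.

Iy ≈ 2369 cm⁴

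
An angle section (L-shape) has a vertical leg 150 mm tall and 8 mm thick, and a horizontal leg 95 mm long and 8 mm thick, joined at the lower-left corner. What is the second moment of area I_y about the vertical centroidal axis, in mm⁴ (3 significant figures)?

Split into non-overlapping primitives; take the origin at the lower-left of the bounding box.
Vertical leg: 8 × 150, A = 1 200 mm², x = 4 mm, Ī = 6 400 mm⁴.
Horizontal leg (remainder): 87 × 8, A = 696 mm², x = 51.5 mm, Ī = 439 002 mm⁴.
Centroid: x̄ = ΣA·x / ΣA = 21.437 mm.
Transfer each piece to the vertical centroidal axis using Ī + A·d² with d = x − 21.437:
  vertical leg: d = -17.437 mm → contributes +371 247 mm⁴
  horizontal leg (remainder): d = 30.063 mm → contributes +1 068 048 mm⁴
Total I = 1 439 294 mm⁴.

I_y ≈ 1.44 × 10⁶ mm⁴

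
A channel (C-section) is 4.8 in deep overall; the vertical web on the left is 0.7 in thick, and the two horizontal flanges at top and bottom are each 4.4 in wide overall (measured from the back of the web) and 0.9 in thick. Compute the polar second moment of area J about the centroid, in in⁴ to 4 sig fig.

Decompose the section into non-overlapping parts with the origin at the bottom-left of its bounding rectangle.
Web: 0.7 × 4.8, A = 3.36 in², y = 2.4 in, Ī = 6.4512 in⁴.
Top flange (beyond web): 3.7 × 0.9, A = 3.33 in², y = 4.35 in, Ī = 0.224775 in⁴.
Bottom flange (beyond web): 3.7 × 0.9, A = 3.33 in², y = 0.45 in, Ī = 0.224775 in⁴.
By symmetry the centroid is at mid-height, ȳ = 2.4 in.
Transfer each piece to the centroidal x-axis using Ī + A·d² with d = y − 2.4:
  web: d = 0 in → contributes +6.4512 in⁴
  top flange (beyond web): d = 1.95 in → contributes +12.8871 in⁴
  bottom flange (beyond web): d = -1.95 in → contributes +12.8871 in⁴
Total I = 32.2254 in⁴.
For the y-axis: x̄ = 1.81228 in.
Repeating about the centroidal y-axis gives I_y = 18.5443 in⁴.
Polar second moment: J = I_x + I_y = 50.7697 in⁴.

J ≈ 50.77 in⁴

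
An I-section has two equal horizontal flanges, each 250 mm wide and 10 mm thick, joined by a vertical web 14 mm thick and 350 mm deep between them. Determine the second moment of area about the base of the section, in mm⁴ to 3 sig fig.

I_base ≈ 5.51 × 10⁸ mm⁴

Break the section into simple shapes (no overlaps), measuring from the bottom-left corner of the bounding box.
Bottom flange: 250 × 10, A = 2 500 mm², y = 5 mm, Ī = 20 833 mm⁴.
Web: 14 × 350, A = 4 900 mm², y = 185 mm, Ī = 50 020 833 mm⁴.
Top flange: 250 × 10, A = 2 500 mm², y = 365 mm, Ī = 20 833 mm⁴.
Transfer each piece to the bottom edge using Ī + A·d² with d = y − 0:
  bottom flange: d = 5 mm → contributes +83 333 mm⁴
  web: d = 185 mm → contributes +217 723 333 mm⁴
  top flange: d = 365 mm → contributes +333 083 333 mm⁴
Total I = 550 890 000 mm⁴.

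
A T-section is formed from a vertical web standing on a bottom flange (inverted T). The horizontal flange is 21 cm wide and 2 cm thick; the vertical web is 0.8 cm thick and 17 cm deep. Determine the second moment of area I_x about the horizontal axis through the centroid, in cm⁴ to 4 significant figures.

I_x ≈ 1269 cm⁴

Split into non-overlapping primitives; take the origin at the lower-left of the bounding box.
Flange: 21 × 2, A = 42 cm², y = 1 cm, Ī = 14 cm⁴.
Web: 0.8 × 17, A = 13.6 cm², y = 10.5 cm, Ī = 327.533 cm⁴.
Centroid: ȳ = ΣA·y / ΣA = 3.32374 cm.
Transfer each piece to the horizontal axis through the centroid using Ī + A·d² with d = y − 3.32374:
  flange: d = -2.32374 cm → contributes +240.79 cm⁴
  web: d = 7.17626 cm → contributes +1027.92 cm⁴
Total I = 1268.71 cm⁴.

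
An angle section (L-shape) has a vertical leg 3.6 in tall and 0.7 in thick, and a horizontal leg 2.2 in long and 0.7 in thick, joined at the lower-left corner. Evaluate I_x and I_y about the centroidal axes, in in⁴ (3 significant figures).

Break the section into simple shapes (no overlaps), measuring from the bottom-left corner of the bounding box.
Vertical leg: 0.7 × 3.6, A = 2.52 in², y = 1.8 in, Ī = 2.7216 in⁴.
Horizontal leg (remainder): 1.5 × 0.7, A = 1.05 in², y = 0.35 in, Ī = 0.042875 in⁴.
Centroid: ȳ = ΣA·y / ΣA = 1.3735 in.
Transfer each piece to the centroidal x-axis using Ī + A·d² with d = y − 1.3735:
  vertical leg: d = 0.42647 in → contributes +3.1799 in⁴
  horizontal leg (remainder): d = -1.0235 in → contributes +1.1429 in⁴
Total I = 4.3228 in⁴.
For the y-axis: x̄ = 0.67353 in.
Repeating about the centroidal y-axis gives I_y = 1.1966 in⁴.

I_x ≈ 4.32 in⁴, I_y ≈ 1.20 in⁴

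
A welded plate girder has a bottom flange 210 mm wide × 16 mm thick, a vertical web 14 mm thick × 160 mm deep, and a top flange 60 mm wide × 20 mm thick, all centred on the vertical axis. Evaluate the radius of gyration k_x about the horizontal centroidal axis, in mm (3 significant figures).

Treat the section as a set of non-overlapping primitives; coordinates are from the bounding-box lower-left.
Bottom plate: 210 × 16, A = 3 360 mm², y = 8 mm, Ī = 71 680 mm⁴.
Web plate: 14 × 160, A = 2 240 mm², y = 96 mm, Ī = 4 778 667 mm⁴.
Top plate: 60 × 20, A = 1 200 mm², y = 186 mm, Ī = 40 000 mm⁴.
Centroid: ȳ = ΣA·y / ΣA = 68.4 mm.
Transfer each piece to the horizontal centroidal axis using Ī + A·d² with d = y − 68.4:
  bottom plate: d = -60.4 mm → contributes +12 329 498 mm⁴
  web plate: d = 27.6 mm → contributes +6 485 009 mm⁴
  top plate: d = 117.6 mm → contributes +16 635 712 mm⁴
Total I = 35 450 219 mm⁴.
Radius of gyration: k = √(I/A) = √(35 450 219 / 6 800) = 72.203 mm.

k_x ≈ 72.2 mm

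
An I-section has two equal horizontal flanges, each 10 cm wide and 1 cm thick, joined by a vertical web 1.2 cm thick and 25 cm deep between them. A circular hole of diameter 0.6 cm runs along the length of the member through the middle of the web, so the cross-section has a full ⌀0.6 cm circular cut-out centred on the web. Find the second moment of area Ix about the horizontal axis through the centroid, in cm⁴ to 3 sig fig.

Decompose the section into non-overlapping parts with the origin at the bottom-left of its bounding rectangle.
Bottom flange: 10 × 1, A = 10 cm², y = 0.5 cm, Ī = 0.83333 cm⁴.
Web: 1.2 × 25, A = 30 cm², y = 13.5 cm, Ī = 1562.5 cm⁴.
Top flange: 10 × 1, A = 10 cm², y = 26.5 cm, Ī = 0.83333 cm⁴.
Hole (subtracted): ⌀0.6, A = 0.28274 cm², y = 13.5 cm, Ī = 0.0063617 cm⁴.
By symmetry the centroid is at mid-height, ȳ = 13.5 cm.
Transfer each piece to the horizontal axis through the centroid using Ī + A·d² with d = y − 13.5:
  bottom flange: d = -13 cm → contributes +1690.8 cm⁴
  web: d = 0 cm → contributes +1562.5 cm⁴
  top flange: d = 13 cm → contributes +1690.8 cm⁴
  hole: d = 0 cm → contributes −0.0063617 cm⁴
Total I = 4944.2 cm⁴.

Ix ≈ 4940 cm⁴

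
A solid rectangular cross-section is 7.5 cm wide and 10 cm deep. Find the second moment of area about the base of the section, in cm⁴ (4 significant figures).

I_base ≈ 2500 cm⁴

The section: 7.5 × 10, A = 75 cm², y = 5 cm, Ī = 625 cm⁴.
Transfer it to a horizontal axis along the bottom face using Ī + A·d² with d = y − 0:
  the section: d = 5 cm → contributes +2 500 cm⁴
Total I = 2 500 cm⁴.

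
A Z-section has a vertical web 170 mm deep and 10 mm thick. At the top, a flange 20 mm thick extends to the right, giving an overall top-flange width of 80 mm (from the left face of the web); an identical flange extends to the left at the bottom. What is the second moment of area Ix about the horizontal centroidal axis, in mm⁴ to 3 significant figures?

Ix ≈ 1.99 × 10⁷ mm⁴

Break the section into simple shapes (no overlaps), measuring from the bottom-left corner of the bounding box.
Web: 10 × 170, A = 1 700 mm², y = 85 mm, Ī = 4 094 167 mm⁴.
Top flange (beyond web): 70 × 20, A = 1 400 mm², y = 160 mm, Ī = 46 667 mm⁴.
Bottom flange (beyond web): 70 × 20, A = 1 400 mm², y = 10 mm, Ī = 46 667 mm⁴.
Centroid: ȳ = ΣA·y / ΣA = 85 mm.
Transfer each piece to the horizontal centroidal axis using Ī + A·d² with d = y − 85:
  web: d = 0 mm → contributes +4 094 167 mm⁴
  top flange (beyond web): d = 75 mm → contributes +7 921 667 mm⁴
  bottom flange (beyond web): d = -75 mm → contributes +7 921 667 mm⁴
Total I = 19 937 500 mm⁴.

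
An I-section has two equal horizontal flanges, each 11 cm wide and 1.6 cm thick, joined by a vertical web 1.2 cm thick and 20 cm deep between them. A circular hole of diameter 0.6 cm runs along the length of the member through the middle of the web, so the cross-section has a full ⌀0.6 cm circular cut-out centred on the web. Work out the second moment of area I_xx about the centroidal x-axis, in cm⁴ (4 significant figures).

Treat the section as a set of non-overlapping primitives; coordinates are from the bounding-box lower-left.
Bottom flange: 11 × 1.6, A = 17.6 cm², y = 0.8 cm, Ī = 3.75467 cm⁴.
Web: 1.2 × 20, A = 24 cm², y = 11.6 cm, Ī = 800 cm⁴.
Top flange: 11 × 1.6, A = 17.6 cm², y = 22.4 cm, Ī = 3.75467 cm⁴.
Hole (subtracted): ⌀0.6, A = 0.282743 cm², y = 11.6 cm, Ī = 0.00636173 cm⁴.
By symmetry the centroid is at mid-height, ȳ = 11.6 cm.
Transfer each piece to the centroidal x-axis using Ī + A·d² with d = y − 11.6:
  bottom flange: d = -10.8 cm → contributes +2056.62 cm⁴
  web: d = 0 cm → contributes +800 cm⁴
  top flange: d = 10.8 cm → contributes +2056.62 cm⁴
  hole: d = 0 cm → contributes −0.00636173 cm⁴
Total I = 4913.23 cm⁴.

I_xx ≈ 4913 cm⁴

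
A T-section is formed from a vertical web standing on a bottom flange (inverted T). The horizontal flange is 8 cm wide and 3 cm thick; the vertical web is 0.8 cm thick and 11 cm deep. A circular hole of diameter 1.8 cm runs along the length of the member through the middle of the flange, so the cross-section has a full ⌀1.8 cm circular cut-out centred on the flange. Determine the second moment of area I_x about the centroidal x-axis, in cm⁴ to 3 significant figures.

I_x ≈ 412 cm⁴

Break the section into simple shapes (no overlaps), measuring from the bottom-left corner of the bounding box.
Flange: 8 × 3, A = 24 cm², y = 1.5 cm, Ī = 18 cm⁴.
Web: 0.8 × 11, A = 8.8 cm², y = 8.5 cm, Ī = 88.733 cm⁴.
Hole (subtracted): ⌀1.8, A = 2.5447 cm², y = 1.5 cm, Ī = 0.5153 cm⁴.
Centroid: ȳ = ΣA·y / ΣA = 3.536 cm.
Transfer each piece to the centroidal x-axis using Ī + A·d² with d = y − 3.536:
  flange: d = -2.036 cm → contributes +117.49 cm⁴
  web: d = 4.964 cm → contributes +305.58 cm⁴
  hole: d = -2.036 cm → contributes −11.064 cm⁴
Total I = 412 cm⁴.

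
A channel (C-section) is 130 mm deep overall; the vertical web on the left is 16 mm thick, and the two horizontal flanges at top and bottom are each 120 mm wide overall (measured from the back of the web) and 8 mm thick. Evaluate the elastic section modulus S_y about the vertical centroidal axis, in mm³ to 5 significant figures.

S_y ≈ 5.7096 × 10⁴ mm³

Decompose the section into non-overlapping parts with the origin at the bottom-left of its bounding rectangle.
Web: 16 × 130, A = 2 080 mm², x = 8 mm, Ī = 44373.33 mm⁴.
Top flange (beyond web): 104 × 8, A = 832 mm², x = 68 mm, Ī = 749909.3 mm⁴.
Bottom flange (beyond web): 104 × 8, A = 832 mm², x = 68 mm, Ī = 749909.3 mm⁴.
Centroid: x̄ = ΣA·x / ΣA = 34.66667 mm.
Transfer each piece to the vertical centroidal axis using Ī + A·d² with d = x − 34.66667:
  web: d = -26.66667 mm → contributes +1 523 484 mm⁴
  top flange (beyond web): d = 33.33333 mm → contributes +1 674 354 mm⁴
  bottom flange (beyond web): d = 33.33333 mm → contributes +1 674 354 mm⁴
Total I = 4 872 192 mm⁴.
Extreme fibre distance c = 85.33333 mm; S = I/c = 57 096 mm³.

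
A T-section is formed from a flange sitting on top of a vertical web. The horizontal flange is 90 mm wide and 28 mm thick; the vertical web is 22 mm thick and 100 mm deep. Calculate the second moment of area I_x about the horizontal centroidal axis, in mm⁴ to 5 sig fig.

Split into non-overlapping primitives; take the origin at the lower-left of the bounding box.
Flange: 90 × 28, A = 2 520 mm², y = 114 mm, Ī = 164 640 mm⁴.
Web: 22 × 100, A = 2 200 mm², y = 50 mm, Ī = 1 833 333 mm⁴.
Centroid: ȳ = ΣA·y / ΣA = 84.16949 mm.
Transfer each piece to the horizontal centroidal axis using Ī + A·d² with d = y − 84.16949:
  flange: d = 29.83051 mm → contributes +2 407 085 mm⁴
  web: d = -34.16949 mm → contributes +4 401 952 mm⁴
Total I = 6 809 038 mm⁴.

I_x ≈ 6.8090 × 10⁶ mm⁴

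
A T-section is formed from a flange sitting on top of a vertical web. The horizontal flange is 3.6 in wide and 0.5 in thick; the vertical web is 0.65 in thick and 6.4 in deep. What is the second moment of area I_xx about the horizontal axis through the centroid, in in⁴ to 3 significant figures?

I_xx ≈ 29.2 in⁴

Treat the section as a set of non-overlapping primitives; coordinates are from the bounding-box lower-left.
Flange: 3.6 × 0.5, A = 1.8 in², y = 6.65 in, Ī = 0.0375 in⁴.
Web: 0.65 × 6.4, A = 4.16 in², y = 3.2 in, Ī = 14.199 in⁴.
Centroid: ȳ = ΣA·y / ΣA = 4.2419 in.
Transfer each piece to the horizontal axis through the centroid using Ī + A·d² with d = y − 4.2419:
  flange: d = 2.4081 in → contributes +10.475 in⁴
  web: d = -1.0419 in → contributes +18.716 in⁴
Total I = 29.191 in⁴.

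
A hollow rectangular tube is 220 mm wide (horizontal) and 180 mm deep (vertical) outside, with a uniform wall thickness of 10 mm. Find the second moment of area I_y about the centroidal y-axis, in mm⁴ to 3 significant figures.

I_y ≈ 5.31 × 10⁷ mm⁴

Split into non-overlapping primitives; take the origin at the lower-left of the bounding box.
Outer rectangle: 220 × 180, A = 39 600 mm², x = 110 mm, Ī = 159 720 000 mm⁴.
Inner void (subtracted): 200 × 160, A = 32 000 mm², x = 110 mm, Ī = 106 666 667 mm⁴.
By symmetry the centroid is at mid-width, x̄ = 110 mm.
All pieces are centred on the centroidal y-axis, so I = ΣĪ (holes subtracted) = 53 053 333 mm⁴.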